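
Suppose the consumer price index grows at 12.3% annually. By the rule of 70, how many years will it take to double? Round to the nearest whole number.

roughly 6 years

Doubling time ≈ 70 / 12.3 = 5.69 years.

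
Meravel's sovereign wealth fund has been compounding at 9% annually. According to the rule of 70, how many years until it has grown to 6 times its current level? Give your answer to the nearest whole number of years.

≈ 20 years

One doubling takes 70/9 = 7.78 years.
Reaching 6× takes log₂(6) ≈ 2.58 doublings.
2.58 × 7.78 ≈ 20 years.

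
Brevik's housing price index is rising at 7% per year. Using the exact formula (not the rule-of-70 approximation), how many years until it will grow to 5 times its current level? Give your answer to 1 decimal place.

t = ln(5) / ln(1 + 0.07) = 1.6094 / 0.067659 ≈ 23.79.

23.8 years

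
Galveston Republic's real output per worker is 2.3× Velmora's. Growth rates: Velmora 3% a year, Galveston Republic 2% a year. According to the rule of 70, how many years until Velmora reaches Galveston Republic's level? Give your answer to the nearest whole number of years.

The growth-rate gap is 3% − 2% = 1 percentage point.
So the ratio between them halves every 70/1 ≈ 70.00 years.
A 2.3× gap takes log₂(2.3) ≈ 1.20 halvings to close: 1.20 × 70.00 ≈ 84 years.

84 years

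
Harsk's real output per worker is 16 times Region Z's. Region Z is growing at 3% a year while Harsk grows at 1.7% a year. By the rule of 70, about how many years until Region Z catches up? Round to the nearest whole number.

Region Z gains on Harsk at 3% − 1.7% = 1.3 points a year.
At that relative rate the gap halves every 70/1.3 ≈ 53.85 years.
A 16 times gap closes after 4 halvings: 4 × 53.85 ≈ 215 years.

215 years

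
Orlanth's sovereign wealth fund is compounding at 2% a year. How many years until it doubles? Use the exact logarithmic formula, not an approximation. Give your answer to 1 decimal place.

35.0 years

t = ln(2) / ln(1 + 0.02) = 0.6931 / 0.019803 ≈ 35.00.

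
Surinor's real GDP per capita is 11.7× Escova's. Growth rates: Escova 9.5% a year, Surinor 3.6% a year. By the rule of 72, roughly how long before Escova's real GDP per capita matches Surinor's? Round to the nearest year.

The growth-rate gap is 9.5% − 3.6% = 5.9 percentage points.
So the ratio between them halves every 72/5.9 ≈ 12.20 years.
An 11.7× gap takes log₂(11.7) ≈ 3.55 halvings to close: 3.55 × 12.20 ≈ 43 years.

roughly 43 years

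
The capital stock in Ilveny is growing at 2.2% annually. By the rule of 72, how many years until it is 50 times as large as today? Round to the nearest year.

around 185 years

One doubling takes 72/2.2 = 32.73 years.
50× is log₂ 50 ≈ 5.64 doublings, so ≈ 5.64 × 32.73 = 185 years.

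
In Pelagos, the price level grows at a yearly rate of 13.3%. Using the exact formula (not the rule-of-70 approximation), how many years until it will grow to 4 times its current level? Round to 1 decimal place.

11.1 years

t = ln(4) / ln(1 + 0.133) = 1.3863 / 0.124869 ≈ 11.10.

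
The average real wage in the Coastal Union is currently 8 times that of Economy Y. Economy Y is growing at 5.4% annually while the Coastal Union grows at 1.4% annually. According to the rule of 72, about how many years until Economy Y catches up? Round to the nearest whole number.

Economy Y gains on the Coastal Union at 5.4% − 1.4% = 4 points a year.
At that relative rate the gap halves every 72/4 ≈ 18.00 years.
An 8 times gap closes after 3 halvings: 3 × 18.00 ≈ 54 years.

roughly 54 years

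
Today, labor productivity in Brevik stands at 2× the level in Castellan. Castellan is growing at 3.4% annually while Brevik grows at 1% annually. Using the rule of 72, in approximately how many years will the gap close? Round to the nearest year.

30 years

Castellan gains on Brevik at 3.4% − 1% = 2.4 points a year.
At that relative rate the gap halves every 72/2.4 ≈ 30.00 years.
A 2× gap closes after 1 halving: 1 × 30.00 ≈ 30 years.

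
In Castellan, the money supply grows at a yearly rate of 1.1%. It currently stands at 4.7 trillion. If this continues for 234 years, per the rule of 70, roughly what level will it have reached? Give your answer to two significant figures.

Doubling time ≈ 70/1.1 = 63.64 years.
234 years is 234/63.64 ≈ 3.68 doublings, a factor of 2^3.68 ≈ 12.82.
4.7 × 12.82 ≈ 60 trillion.

≈ 60 trillion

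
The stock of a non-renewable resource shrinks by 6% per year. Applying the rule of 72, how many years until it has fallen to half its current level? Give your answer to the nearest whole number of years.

12 years

The rule works in reverse for decay: 72/6 ≈ 12.00 years to halve.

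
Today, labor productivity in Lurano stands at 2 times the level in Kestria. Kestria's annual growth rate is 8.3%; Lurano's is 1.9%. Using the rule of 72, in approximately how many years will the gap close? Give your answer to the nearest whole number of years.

The growth-rate gap is 8.3% − 1.9% = 6.4 percentage points.
So the ratio between them halves every 72/6.4 ≈ 11.25 years.
A 2 times gap closes after 1 halving: 1 × 11.25 ≈ 11 years.

≈ 11 years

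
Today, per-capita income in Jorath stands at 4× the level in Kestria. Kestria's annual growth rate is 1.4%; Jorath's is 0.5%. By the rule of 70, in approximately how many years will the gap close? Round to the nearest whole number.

about 156 years

Kestria gains on Jorath at 1.4% − 0.5% = 0.9 points a year.
At that relative rate the gap halves every 70/0.9 ≈ 77.78 years.
A 4× gap closes after 2 halvings: 2 × 77.78 ≈ 156 years.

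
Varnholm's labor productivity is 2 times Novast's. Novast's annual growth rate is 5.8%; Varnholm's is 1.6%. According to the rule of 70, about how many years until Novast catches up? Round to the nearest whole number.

The growth-rate gap is 5.8% − 1.6% = 4.2 percentage points.
So the ratio between them halves every 70/4.2 ≈ 16.67 years.
A 2 times gap closes after 1 halving: 1 × 16.67 ≈ 17 years.

roughly 17 years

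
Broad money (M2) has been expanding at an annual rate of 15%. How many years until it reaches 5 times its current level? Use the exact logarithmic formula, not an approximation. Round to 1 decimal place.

11.5 years

t = ln(5) / ln(1 + 0.15) = 1.6094 / 0.139762 ≈ 11.52.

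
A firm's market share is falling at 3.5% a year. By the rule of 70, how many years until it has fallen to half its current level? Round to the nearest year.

The rule works in reverse for decay: 70/3.5 ≈ 20.00 years to halve.

20 years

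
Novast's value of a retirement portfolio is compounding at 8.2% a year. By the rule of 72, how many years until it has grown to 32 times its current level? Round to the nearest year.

One doubling takes 72/8.2 = 8.78 years.
Getting to 32× needs 5 doublings: 5 × 8.78 ≈ 44 years.

about 44 years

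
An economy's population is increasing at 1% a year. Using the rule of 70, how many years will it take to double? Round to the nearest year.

70 years

Doubling time ≈ 70 / 1 = 70.00 years.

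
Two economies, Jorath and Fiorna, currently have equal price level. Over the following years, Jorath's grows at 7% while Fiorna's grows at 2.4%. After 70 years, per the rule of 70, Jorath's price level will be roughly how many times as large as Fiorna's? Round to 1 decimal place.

≈ 24.3 times

Jorath pulls ahead at 4.6 pp per year, so the ratio doubles every 70/4.6 ≈ 15.22 years.
In 70 years that's 4.60 doublings: 2^4.60 ≈ 24.3.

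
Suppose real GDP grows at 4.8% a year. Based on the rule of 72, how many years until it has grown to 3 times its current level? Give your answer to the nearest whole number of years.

roughly 24 years

At 4.8% it doubles every 72/4.8 ≈ 15.00 years.
3× is log₂ 3 ≈ 1.58 doublings, so ≈ 1.58 × 15.00 = 24 years.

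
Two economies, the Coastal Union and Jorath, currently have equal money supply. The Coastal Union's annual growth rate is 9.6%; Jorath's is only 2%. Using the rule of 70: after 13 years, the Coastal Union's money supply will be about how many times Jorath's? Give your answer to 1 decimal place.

Only the 7.6-point difference matters.
70/7.6 ≈ 9.21 years per doubling of the ratio; 13 years gives 1.41 doublings, so ≈ 2.7×.

2.7 times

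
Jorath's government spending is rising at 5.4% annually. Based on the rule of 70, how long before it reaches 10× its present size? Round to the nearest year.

around 43 years

One doubling takes 70/5.4 = 12.96 years.
10× is log₂ 10 ≈ 3.32 doublings, so ≈ 3.32 × 12.96 = 43 years.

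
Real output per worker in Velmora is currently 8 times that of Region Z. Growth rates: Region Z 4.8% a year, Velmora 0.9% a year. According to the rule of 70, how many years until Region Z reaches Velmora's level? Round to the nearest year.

Region Z gains on Velmora at 4.8% − 0.9% = 3.9 points a year.
At that relative rate the gap halves every 70/3.9 ≈ 17.95 years.
An 8 times gap closes after 3 halvings: 3 × 17.95 ≈ 54 years.

about 54 years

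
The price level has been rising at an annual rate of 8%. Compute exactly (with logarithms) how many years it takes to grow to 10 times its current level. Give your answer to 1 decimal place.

t = ln(10) / ln(1 + 0.08) = 2.3026 / 0.076961 ≈ 29.92.

29.9 years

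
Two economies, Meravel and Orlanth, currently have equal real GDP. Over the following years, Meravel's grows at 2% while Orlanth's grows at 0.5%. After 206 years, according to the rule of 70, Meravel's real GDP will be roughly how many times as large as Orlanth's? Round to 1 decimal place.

Only the 1.5-point difference matters.
70/1.5 ≈ 46.67 years per doubling of the ratio; 206 years gives 4.41 doublings, so ≈ 21.3×.

around 21.3 times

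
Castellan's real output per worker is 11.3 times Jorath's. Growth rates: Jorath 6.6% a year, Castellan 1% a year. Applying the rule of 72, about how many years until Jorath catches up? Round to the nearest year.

≈ 45 years

What matters is the difference: 5.6 pp.
Rule of 72 on the gap: the ratio halves every 72/5.6 ≈ 12.86 years.
An 11.3 times gap takes log₂(11.3) ≈ 3.50 halvings to close: 3.50 × 12.86 ≈ 45 years.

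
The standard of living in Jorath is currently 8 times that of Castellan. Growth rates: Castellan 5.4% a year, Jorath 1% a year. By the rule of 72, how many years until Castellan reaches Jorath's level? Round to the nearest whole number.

about 49 years

Castellan gains on Jorath at 5.4% − 1% = 4.4 points a year.
At that relative rate the gap halves every 72/4.4 ≈ 16.36 years.
An 8 times gap closes after 3 halvings: 3 × 16.36 ≈ 49 years.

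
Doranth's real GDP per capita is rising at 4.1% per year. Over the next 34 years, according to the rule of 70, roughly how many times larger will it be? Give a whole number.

70/4.1 ≈ 17.07 years per doubling.
34 years fits 2 doublings: 2^2 = 4.

approximately 4 times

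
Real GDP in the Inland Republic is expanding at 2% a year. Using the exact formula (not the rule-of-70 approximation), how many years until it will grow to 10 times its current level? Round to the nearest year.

t = ln(10) / ln(1 + 0.02) = 2.3026 / 0.019803 ≈ 116.28.
≈ 116 years.

116 years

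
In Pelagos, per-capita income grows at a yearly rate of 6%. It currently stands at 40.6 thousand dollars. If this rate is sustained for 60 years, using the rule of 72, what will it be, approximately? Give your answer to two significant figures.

≈ 1300 thousand dollars

Doubling time ≈ 72/6 = 12.00 years.
60 years is 60/12.00 ≈ 5.00 doublings, a factor of 2^5.00 ≈ 32.00.
40.6 × 32.00 ≈ 1300 thousand dollars.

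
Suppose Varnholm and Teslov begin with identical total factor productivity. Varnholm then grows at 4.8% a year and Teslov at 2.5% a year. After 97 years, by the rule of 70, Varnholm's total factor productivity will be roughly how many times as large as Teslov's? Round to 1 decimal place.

roughly 9.1 times

Varnholm pulls ahead at 2.3 pp per year, so the ratio doubles every 70/2.3 ≈ 30.43 years.
In 97 years that's 3.19 doublings: 2^3.19 ≈ 9.1.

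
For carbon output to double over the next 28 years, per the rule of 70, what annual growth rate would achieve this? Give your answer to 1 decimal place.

2.5%

70 / 28 ≈ 2.50, so about 2.5% a year.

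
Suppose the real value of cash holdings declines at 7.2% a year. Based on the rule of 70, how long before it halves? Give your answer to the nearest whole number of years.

roughly 10 years

Falling at 7.2%, it halves about every 70/7.2 = 9.72 years.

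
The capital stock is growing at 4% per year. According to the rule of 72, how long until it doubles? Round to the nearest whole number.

≈ 18 years

At 4%, doubling takes about 72/4 = 18.00 years.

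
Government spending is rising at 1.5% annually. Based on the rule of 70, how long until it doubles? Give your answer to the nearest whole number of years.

At 1.5%, doubling takes about 70/1.5 = 46.67 years.

47 years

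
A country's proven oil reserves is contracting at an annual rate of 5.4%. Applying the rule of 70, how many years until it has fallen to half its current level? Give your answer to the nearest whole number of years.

Falling at 5.4%, it halves about every 70/5.4 = 12.96 years.

13 years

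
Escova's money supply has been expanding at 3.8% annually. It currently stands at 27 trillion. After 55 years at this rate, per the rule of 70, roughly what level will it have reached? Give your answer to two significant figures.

Doubling time ≈ 70/3.8 = 18.42 years.
55 years is 55/18.42 ≈ 2.99 doublings, a factor of 2^2.99 ≈ 7.94.
27 × 7.94 ≈ 210 trillion.

210 trillion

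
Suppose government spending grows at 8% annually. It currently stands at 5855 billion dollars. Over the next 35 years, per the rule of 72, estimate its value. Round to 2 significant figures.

It doubles every 72/8 ≈ 9.00 years, so 35 years is 3.89 doublings.
2^3.89 ≈ 14.83; 5855 × 14.83 ≈ 87000 billion dollars.

around 87000 billion dollars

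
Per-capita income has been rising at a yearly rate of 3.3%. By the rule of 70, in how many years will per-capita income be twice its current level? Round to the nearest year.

≈ 21 years

70/3.3 ≈ 21.21, so it doubles roughly every 21 years.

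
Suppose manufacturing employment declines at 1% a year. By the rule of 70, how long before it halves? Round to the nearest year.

Falling at 1%, it halves about every 70/1 = 70.00 years.

roughly 70 years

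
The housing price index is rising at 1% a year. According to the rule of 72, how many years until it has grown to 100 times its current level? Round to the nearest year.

about 478 years

At 1% it doubles every 72/1 ≈ 72.00 years.
Reaching 100× takes log₂(100) ≈ 6.64 doublings.
6.64 × 72.00 ≈ 478 years.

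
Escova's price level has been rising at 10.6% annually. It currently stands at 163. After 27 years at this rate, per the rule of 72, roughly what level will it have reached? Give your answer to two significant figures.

about 2600

It doubles every 72/10.6 ≈ 6.79 years, so 27 years is 3.98 doublings.
2^3.98 ≈ 15.78; 163 × 15.78 ≈ 2600.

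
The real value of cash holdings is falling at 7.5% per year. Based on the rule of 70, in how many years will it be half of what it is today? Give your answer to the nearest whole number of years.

about 9 years

Halving time ≈ 70 / 7.5 = 9.33 → 9 years.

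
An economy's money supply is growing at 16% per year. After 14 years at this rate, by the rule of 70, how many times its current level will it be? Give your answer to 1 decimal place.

9.2 times

Doubling time ≈ 70/16 = 4.38 years.
14 years / 4.38 ≈ 3.20 doublings → factor 2^3.20 ≈ 9.2.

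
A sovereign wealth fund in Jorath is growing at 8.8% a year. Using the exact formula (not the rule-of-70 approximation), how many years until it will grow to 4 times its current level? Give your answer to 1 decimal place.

16.4 years

t = ln(4) / ln(1 + 0.088) = 1.3863 / 0.084341 ≈ 16.44.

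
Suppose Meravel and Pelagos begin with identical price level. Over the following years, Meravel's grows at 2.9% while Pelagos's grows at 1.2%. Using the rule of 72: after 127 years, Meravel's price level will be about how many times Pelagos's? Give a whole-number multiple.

around 8 times

Meravel pulls ahead at 1.7 pp per year, so the ratio doubles every 72/1.7 ≈ 42.35 years.
In 127 years that's 3.00 doublings: 2^3.00 ≈ 8.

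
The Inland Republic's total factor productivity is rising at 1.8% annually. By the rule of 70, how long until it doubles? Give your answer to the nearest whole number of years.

Doubling time ≈ 70 / 1.8 = 38.89 years.

around 39 years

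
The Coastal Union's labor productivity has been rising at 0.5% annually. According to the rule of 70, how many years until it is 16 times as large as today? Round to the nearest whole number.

roughly 560 years

Doubling time ≈ 70/0.5 = 140.00 years.
16× is 4 doublings, so 4 × 140.00 ≈ 560 years.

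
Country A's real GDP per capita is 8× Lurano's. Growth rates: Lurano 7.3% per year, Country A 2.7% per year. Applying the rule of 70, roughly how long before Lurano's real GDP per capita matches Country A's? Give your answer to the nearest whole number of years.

roughly 46 years

The growth-rate gap is 7.3% − 2.7% = 4.6 percentage points.
So the ratio between them halves every 70/4.6 ≈ 15.22 years.
An 8× gap closes after 3 halvings: 3 × 15.22 ≈ 46 years.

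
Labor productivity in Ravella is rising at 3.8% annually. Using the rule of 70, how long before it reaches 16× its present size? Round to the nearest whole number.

approximately 74 years

At 3.8% it doubles every 70/3.8 ≈ 18.42 years.
16 = 2^4, so 4 doublings → 74 years.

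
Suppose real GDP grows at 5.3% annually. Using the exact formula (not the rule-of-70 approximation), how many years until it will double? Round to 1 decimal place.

t = ln(2) / ln(1 + 0.053) = 0.6931 / 0.051643 ≈ 13.42.

13.4 years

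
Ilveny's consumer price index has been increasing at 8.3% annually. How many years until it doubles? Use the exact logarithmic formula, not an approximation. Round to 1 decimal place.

t = ln(2) / ln(1 + 0.083) = 0.6931 / 0.079735 ≈ 8.69.

8.7 years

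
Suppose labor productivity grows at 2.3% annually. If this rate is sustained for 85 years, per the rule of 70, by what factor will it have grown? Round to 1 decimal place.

Doubles every ≈ 30.43 years (70/2.3).
85 years is 2.79 doublings; 2^2.79 ≈ 6.9×.

roughly 6.9 times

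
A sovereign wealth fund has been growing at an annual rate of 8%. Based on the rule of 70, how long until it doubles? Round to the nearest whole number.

roughly 9 years

Doubling time ≈ 70 / 8 = 8.75 years.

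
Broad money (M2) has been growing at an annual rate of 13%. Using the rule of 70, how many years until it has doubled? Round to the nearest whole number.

At 13%, doubling takes about 70/13 = 5.38 years.

≈ 5 years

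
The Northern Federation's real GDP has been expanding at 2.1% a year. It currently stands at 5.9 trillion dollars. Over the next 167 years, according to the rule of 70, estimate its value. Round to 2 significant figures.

Doubling time ≈ 70/2.1 = 33.33 years.
167 years is 167/33.33 ≈ 5.01 doublings, a factor of 2^5.01 ≈ 32.22.
5.9 × 32.22 ≈ 190 trillion dollars.

roughly 190 trillion dollars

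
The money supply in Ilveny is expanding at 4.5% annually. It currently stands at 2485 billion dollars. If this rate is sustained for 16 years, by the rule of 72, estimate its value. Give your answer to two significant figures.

It doubles every 72/4.5 ≈ 16.00 years, so 16 years is 1.00 doublings.
2^1.00 ≈ 2.00; 2485 × 2.00 ≈ 5000 billion dollars.

approximately 5000 billion dollars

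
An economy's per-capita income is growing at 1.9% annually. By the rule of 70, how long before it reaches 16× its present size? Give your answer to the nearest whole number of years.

around 147 years

At 1.9% it doubles every 70/1.9 ≈ 36.84 years.
Getting to 16× needs 4 doublings: 4 × 36.84 ≈ 147 years.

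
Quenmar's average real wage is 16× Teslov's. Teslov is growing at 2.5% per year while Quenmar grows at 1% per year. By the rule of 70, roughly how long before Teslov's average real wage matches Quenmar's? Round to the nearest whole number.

The growth-rate gap is 2.5% − 1% = 1.5 percentage points.
So the ratio between them halves every 70/1.5 ≈ 46.67 years.
A 16× gap closes after 4 halvings: 4 × 46.67 ≈ 187 years.

roughly 187 years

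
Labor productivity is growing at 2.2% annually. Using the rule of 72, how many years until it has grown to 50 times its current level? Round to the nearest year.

At 2.2% it doubles every 72/2.2 ≈ 32.73 years.
50× is log₂ 50 ≈ 5.64 doublings, so ≈ 5.64 × 32.73 = 185 years.

185 years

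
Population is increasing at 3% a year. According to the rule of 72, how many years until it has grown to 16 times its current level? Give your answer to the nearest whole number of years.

At 3% it doubles every 72/3 ≈ 24.00 years.
16 = 2^4, so 4 doublings → 96 years.

96 years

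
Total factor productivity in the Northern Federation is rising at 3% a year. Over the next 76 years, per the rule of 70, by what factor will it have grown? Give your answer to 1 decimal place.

about 9.6 times

Doubling time ≈ 70/3 = 23.33 years.
76 years / 23.33 ≈ 3.26 doublings → factor 2^3.26 ≈ 9.6.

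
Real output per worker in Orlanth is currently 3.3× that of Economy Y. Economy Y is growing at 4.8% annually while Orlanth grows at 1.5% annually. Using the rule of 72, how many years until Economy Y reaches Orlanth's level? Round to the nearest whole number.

Economy Y gains on Orlanth at 4.8% − 1.5% = 3.3 points a year.
At that relative rate the gap halves every 72/3.3 ≈ 21.82 years.
A 3.3× gap takes log₂(3.3) ≈ 1.72 halvings to close: 1.72 × 21.82 ≈ 38 years.

approximately 38 years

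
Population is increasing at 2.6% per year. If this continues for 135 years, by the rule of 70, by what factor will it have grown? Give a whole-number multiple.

Doubling time ≈ 70/2.6 = 26.92 years.
135/26.92 ≈ 5 doublings, so about 2^5 = 32×.

≈ 32 times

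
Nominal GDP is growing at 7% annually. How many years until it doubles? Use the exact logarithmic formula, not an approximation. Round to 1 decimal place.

10.2 years

t = ln(2) / ln(1 + 0.07) = 0.6931 / 0.067659 ≈ 10.24.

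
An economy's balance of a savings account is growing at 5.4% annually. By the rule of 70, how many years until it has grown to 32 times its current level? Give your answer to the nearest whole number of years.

around 65 years

Doubling time ≈ 70/5.4 = 12.96 years.
32× is 5 doublings, so 5 × 12.96 ≈ 65 years.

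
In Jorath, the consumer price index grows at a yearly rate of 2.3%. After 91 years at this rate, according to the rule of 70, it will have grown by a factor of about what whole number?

70/2.3 ≈ 30.43 years per doubling.
91 years fits 3 doublings: 2^3 = 8.

roughly 8 times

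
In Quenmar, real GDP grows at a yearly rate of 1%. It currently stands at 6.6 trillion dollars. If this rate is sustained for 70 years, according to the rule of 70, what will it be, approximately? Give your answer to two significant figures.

roughly 13 trillion dollars

Doubling time ≈ 70/1 = 70.00 years.
70 years is 70/70.00 ≈ 1.00 doublings, a factor of 2^1.00 ≈ 2.00.
6.6 × 2.00 ≈ 13 trillion dollars.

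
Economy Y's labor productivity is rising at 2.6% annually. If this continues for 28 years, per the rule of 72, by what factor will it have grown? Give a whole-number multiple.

approximately 2 times

At 2.6% one doubling takes ≈ 27.69 years; 28 years is 1 of them, so ×2.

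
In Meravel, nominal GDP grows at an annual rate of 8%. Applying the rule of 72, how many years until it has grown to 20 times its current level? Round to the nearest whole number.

At 8% it doubles every 72/8 ≈ 9.00 years.
20× is log₂ 20 ≈ 4.32 doublings, so ≈ 4.32 × 9.00 = 39 years.

39 years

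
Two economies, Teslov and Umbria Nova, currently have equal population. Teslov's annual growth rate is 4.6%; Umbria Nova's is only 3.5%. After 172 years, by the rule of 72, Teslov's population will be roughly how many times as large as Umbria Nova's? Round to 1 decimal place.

Only the 1.1-point difference matters.
72/1.1 ≈ 65.45 years per doubling of the ratio; 172 years gives 2.63 doublings, so ≈ 6.2×.

around 6.2 times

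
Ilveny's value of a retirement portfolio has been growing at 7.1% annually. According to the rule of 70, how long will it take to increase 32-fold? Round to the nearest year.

roughly 49 years

Doubling time ≈ 70/7.1 = 9.86 years.
Getting to 32× needs 5 doublings: 5 × 9.86 ≈ 49 years.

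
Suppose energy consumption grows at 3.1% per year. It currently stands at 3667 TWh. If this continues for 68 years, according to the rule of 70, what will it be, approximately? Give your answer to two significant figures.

around 30000 TWh

Doubling time ≈ 70/3.1 = 22.58 years.
68 years is 68/22.58 ≈ 3.01 doublings, a factor of 2^3.01 ≈ 8.06.
3667 × 8.06 ≈ 30000 TWh.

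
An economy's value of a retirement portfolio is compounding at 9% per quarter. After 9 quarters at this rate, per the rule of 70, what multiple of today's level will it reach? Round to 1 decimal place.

around 2.2 times

Doubling time ≈ 70/9 = 7.78 quarters.
9 quarters / 7.78 ≈ 1.16 doublings → factor 2^1.16 ≈ 2.2.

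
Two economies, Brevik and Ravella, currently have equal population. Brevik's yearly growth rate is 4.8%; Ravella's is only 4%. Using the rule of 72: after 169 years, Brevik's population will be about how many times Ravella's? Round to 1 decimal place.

approximately 3.7 times

Brevik pulls ahead at 0.8 pp per year, so the ratio doubles every 72/0.8 ≈ 90.00 years.
In 169 years that's 1.88 doublings: 2^1.88 ≈ 3.7.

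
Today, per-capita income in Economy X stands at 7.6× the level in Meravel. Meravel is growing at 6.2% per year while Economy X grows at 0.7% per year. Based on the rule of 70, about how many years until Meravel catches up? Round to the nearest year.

Meravel gains on Economy X at 6.2% − 0.7% = 5.5 points a year.
At that relative rate the gap halves every 70/5.5 ≈ 12.73 years.
A 7.6× gap takes log₂(7.6) ≈ 2.93 halvings to close: 2.93 × 12.73 ≈ 37 years.

37 years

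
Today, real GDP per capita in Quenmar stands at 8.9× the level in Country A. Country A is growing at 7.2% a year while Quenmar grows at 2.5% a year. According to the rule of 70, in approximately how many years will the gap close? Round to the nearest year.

about 47 years

Country A gains on Quenmar at 7.2% − 2.5% = 4.7 points a year.
At that relative rate the gap halves every 70/4.7 ≈ 14.89 years.
An 8.9× gap takes log₂(8.9) ≈ 3.15 halvings to close: 3.15 × 14.89 ≈ 47 years.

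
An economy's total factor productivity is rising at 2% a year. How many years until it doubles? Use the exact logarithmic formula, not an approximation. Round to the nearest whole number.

t = ln(2) / ln(1 + 0.02) = 0.6931 / 0.019803 ≈ 35.00.
≈ 35 years.

35 years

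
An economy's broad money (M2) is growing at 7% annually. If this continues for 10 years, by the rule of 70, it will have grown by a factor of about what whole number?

Doubling time ≈ 70/7 = 10.00 years.
10/10.00 ≈ 1 doubling, so about 2^1 = 2×.

≈ 2 times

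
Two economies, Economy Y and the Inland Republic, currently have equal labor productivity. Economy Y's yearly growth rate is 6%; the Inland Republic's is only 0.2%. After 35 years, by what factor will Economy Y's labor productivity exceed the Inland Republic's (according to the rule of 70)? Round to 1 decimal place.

7.5 times

Economy Y pulls ahead at 5.8 pp per year, so the ratio doubles every 70/5.8 ≈ 12.07 years.
In 35 years that's 2.90 doublings: 2^2.90 ≈ 7.5.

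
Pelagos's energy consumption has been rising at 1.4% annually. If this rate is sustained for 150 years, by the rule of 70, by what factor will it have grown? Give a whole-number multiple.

roughly 8 times

Doubling time ≈ 70/1.4 = 50.00 years.
150/50.00 ≈ 3 doublings, so about 2^3 = 8×.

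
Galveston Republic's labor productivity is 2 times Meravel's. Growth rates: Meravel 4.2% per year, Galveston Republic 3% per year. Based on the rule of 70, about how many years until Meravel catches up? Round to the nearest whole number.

around 58 years

What matters is the difference: 1.2 pp.
Rule of 70 on the gap: the ratio halves every 70/1.2 ≈ 58.33 years.
A 2 times gap closes after 1 halving: 1 × 58.33 ≈ 58 years.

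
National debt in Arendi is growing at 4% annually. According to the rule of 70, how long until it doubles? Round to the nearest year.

70/4 ≈ 17.50, so it doubles roughly every 18 years.

roughly 18 years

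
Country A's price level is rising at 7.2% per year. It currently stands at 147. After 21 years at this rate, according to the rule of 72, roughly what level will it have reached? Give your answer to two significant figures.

≈ 630

It doubles every 72/7.2 ≈ 10.00 years, so 21 years is 2.10 doublings.
2^2.10 ≈ 4.29; 147 × 4.29 ≈ 630.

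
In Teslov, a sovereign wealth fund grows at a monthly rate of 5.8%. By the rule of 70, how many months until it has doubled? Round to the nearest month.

around 12 months

Doubling time ≈ 70 / 5.8 = 12.07 months.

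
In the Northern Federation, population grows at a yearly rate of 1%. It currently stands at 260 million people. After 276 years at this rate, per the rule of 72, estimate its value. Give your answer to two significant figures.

approximately 3700 million people

Doubling time ≈ 72/1 = 72.00 years.
276 years is 276/72.00 ≈ 3.83 doublings, a factor of 2^3.83 ≈ 14.22.
260 × 14.22 ≈ 3700 million people.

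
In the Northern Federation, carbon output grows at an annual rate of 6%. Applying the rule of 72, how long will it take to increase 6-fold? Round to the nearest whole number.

about 31 years

At 6% it doubles every 72/6 ≈ 12.00 years.
Reaching 6× takes log₂(6) ≈ 2.58 doublings.
2.58 × 12.00 ≈ 31 years.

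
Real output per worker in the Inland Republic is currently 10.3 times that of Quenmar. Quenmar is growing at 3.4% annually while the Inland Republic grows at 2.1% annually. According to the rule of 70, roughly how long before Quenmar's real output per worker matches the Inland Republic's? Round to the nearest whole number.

Quenmar gains on the Inland Republic at 3.4% − 2.1% = 1.3 points a year.
At that relative rate the gap halves every 70/1.3 ≈ 53.85 years.
A 10.3 times gap takes log₂(10.3) ≈ 3.36 halvings to close: 3.36 × 53.85 ≈ 181 years.

around 181 years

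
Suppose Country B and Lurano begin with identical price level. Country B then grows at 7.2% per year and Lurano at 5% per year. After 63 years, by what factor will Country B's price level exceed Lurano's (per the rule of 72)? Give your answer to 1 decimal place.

Only the 2.2-point difference matters.
72/2.2 ≈ 32.73 years per doubling of the ratio; 63 years gives 1.92 doublings, so ≈ 3.8×.

approximately 3.8 times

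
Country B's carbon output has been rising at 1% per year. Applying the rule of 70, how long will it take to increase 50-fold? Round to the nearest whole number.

Doubling time ≈ 70/1 = 70.00 years.
50× is log₂ 50 ≈ 5.64 doublings, so ≈ 5.64 × 70.00 = 395 years.

about 395 years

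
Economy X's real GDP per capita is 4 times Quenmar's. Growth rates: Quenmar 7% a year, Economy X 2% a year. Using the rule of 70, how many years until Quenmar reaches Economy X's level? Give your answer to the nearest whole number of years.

What matters is the difference: 5 pp.
Rule of 70 on the gap: the ratio halves every 70/5 ≈ 14.00 years.
A 4 times gap closes after 2 halvings: 2 × 14.00 ≈ 28 years.

roughly 28 years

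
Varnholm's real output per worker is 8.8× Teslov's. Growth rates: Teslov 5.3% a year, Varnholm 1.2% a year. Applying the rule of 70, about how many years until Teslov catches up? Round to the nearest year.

54 years

What matters is the difference: 4.1 pp.
Rule of 70 on the gap: the ratio halves every 70/4.1 ≈ 17.07 years.
An 8.8× gap takes log₂(8.8) ≈ 3.14 halvings to close: 3.14 × 17.07 ≈ 54 years.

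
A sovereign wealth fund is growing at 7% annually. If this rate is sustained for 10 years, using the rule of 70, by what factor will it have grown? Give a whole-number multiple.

about 2 times

Doubling time ≈ 70/7 = 10.00 years.
10/10.00 ≈ 1 doubling, so about 2^1 = 2×.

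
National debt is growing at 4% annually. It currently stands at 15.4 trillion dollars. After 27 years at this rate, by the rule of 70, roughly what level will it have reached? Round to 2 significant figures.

around 45 trillion dollars

Doubling time ≈ 70/4 = 17.50 years.
27 years is 27/17.50 ≈ 1.54 doublings, a factor of 2^1.54 ≈ 2.91.
15.4 × 2.91 ≈ 45 trillion dollars.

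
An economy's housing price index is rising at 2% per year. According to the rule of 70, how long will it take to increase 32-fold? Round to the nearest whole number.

approximately 175 years

One doubling takes 70/2 = 35.00 years.
Getting to 32× needs 5 doublings: 5 × 35.00 ≈ 175 years.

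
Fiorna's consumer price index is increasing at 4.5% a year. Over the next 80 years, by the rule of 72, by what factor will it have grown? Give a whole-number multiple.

72/4.5 ≈ 16.00 years per doubling.
80 years fits 5 doublings: 2^5 = 32.

about 32 times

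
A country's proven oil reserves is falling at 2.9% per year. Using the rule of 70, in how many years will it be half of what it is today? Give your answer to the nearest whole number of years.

Falling at 2.9%, it halves about every 70/2.9 = 24.14 years.

about 24 years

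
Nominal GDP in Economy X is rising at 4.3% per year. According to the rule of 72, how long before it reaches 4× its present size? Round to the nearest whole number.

around 33 years

At 4.3% it doubles every 72/4.3 ≈ 16.74 years.
4× is 2 doublings, so 2 × 16.74 ≈ 33 years.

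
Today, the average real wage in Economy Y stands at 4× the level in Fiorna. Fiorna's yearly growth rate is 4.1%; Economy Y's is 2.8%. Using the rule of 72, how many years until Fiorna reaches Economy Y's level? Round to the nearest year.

Fiorna gains on Economy Y at 4.1% − 2.8% = 1.3 points a year.
At that relative rate the gap halves every 72/1.3 ≈ 55.38 years.
A 4× gap closes after 2 halvings: 2 × 55.38 ≈ 111 years.

approximately 111 years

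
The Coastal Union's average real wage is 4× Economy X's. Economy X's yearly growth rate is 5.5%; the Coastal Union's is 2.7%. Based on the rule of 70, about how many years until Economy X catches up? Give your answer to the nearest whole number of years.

The growth-rate gap is 5.5% − 2.7% = 2.8 percentage points.
So the ratio between them halves every 70/2.8 ≈ 25.00 years.
A 4× gap closes after 2 halvings: 2 × 25.00 ≈ 50 years.

about 50 years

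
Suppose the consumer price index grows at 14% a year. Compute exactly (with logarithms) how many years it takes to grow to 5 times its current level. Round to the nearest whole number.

12 years

t = ln(5) / ln(1 + 0.14) = 1.6094 / 0.131028 ≈ 12.28.
≈ 12 years.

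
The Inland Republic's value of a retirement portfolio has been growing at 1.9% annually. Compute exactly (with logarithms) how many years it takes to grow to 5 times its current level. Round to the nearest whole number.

86 years

t = ln(5) / ln(1 + 0.019) = 1.6094 / 0.018822 ≈ 85.51.
≈ 86 years.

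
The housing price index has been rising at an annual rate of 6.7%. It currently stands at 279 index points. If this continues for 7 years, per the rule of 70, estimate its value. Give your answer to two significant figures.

≈ 440 index points

Doubling time ≈ 70/6.7 = 10.45 years.
7 years is 7/10.45 ≈ 0.67 doublings, a factor of 2^0.67 ≈ 1.59.
279 × 1.59 ≈ 440 index points.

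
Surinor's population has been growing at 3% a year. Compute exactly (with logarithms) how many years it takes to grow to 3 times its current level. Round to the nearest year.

t = ln(3) / ln(1 + 0.03) = 1.0986 / 0.029559 ≈ 37.17.
≈ 37 years.

37 years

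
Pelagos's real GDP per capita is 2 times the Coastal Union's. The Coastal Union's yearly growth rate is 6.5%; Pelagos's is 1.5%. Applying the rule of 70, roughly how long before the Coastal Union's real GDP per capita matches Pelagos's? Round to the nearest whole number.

≈ 14 years

The growth-rate gap is 6.5% − 1.5% = 5 percentage points.
So the ratio between them halves every 70/5 ≈ 14.00 years.
A 2 times gap closes after 1 halving: 1 × 14.00 ≈ 14 years.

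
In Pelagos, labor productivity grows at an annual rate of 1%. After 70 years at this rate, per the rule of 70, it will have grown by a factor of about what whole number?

2 times

70/1 ≈ 70.00 years per doubling.
70 years fits 1 doubling: 2^1 = 2.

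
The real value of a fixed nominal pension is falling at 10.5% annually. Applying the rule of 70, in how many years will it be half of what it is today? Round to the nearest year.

Falling at 10.5%, it halves about every 70/10.5 = 6.67 years.

around 7 years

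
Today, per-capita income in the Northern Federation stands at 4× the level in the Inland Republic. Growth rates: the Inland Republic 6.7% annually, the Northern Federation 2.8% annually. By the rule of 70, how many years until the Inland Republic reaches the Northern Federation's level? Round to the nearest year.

approximately 36 years

What matters is the difference: 3.9 pp.
Rule of 70 on the gap: the ratio halves every 70/3.9 ≈ 17.95 years.
A 4× gap closes after 2 halvings: 2 × 17.95 ≈ 36 years.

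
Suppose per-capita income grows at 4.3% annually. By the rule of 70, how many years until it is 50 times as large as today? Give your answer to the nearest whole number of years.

92 years

At 4.3% it doubles every 70/4.3 ≈ 16.28 years.
Reaching 50× takes log₂(50) ≈ 5.64 doublings.
5.64 × 16.28 ≈ 92 years.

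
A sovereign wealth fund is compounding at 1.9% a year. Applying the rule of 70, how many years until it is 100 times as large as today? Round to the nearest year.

approximately 245 years

At 1.9% it doubles every 70/1.9 ≈ 36.84 years.
100× is log₂ 100 ≈ 6.64 doublings, so ≈ 6.64 × 36.84 = 245 years.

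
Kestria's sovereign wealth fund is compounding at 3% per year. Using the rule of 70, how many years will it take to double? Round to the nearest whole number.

At 3%, doubling takes about 70/3 = 23.33 years.

roughly 23 years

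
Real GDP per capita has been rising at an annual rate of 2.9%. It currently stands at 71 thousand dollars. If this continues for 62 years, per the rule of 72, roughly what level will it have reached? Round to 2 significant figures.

Doubling time ≈ 72/2.9 = 24.83 years.
62 years is 62/24.83 ≈ 2.50 doublings, a factor of 2^2.50 ≈ 5.66.
71 × 5.66 ≈ 400 thousand dollars.

roughly 400 thousand dollars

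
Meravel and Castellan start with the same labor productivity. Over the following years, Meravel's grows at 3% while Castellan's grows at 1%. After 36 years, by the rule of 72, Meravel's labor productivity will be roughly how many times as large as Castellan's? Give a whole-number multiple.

Rate gap = 3% − 1% = 2 points.
The ratio doubles every 72/2 ≈ 36.00 years.
36/36.00 ≈ 1.00 doublings → ratio ≈ 2^1.00 ≈ 2.

≈ 2 times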